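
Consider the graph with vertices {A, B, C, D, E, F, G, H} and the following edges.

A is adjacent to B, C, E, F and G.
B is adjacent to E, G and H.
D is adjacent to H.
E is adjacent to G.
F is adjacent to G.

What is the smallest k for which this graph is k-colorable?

4

A, B, E, G are pairwise adjacent (a clique of size 4), so at least 4 colors are needed.
4 colors suffice: color 1 → {A, H}; color 2 → {C, D, G}; color 3 → {B, F}; color 4 → {E}. Each edge has distinct colors on its endpoints.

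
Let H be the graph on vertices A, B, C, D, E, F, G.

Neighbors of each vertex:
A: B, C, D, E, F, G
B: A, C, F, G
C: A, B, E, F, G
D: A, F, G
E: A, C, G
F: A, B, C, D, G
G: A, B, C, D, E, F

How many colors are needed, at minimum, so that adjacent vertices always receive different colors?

A, B, C, F, G are pairwise adjacent (a clique of size 5), so at least 5 colors are needed.
5 colors suffice: color 1 → {A}; color 2 → {G}; color 3 → {C, D}; color 4 → {E, F}; color 5 → {B}. No two adjacent vertices share a color.

5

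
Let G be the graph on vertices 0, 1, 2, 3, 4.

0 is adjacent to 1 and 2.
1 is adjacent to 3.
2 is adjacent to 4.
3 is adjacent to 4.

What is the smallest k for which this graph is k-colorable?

3

The cycle 0-1-3-4-2-0 has odd length 5, so it cannot be 2-colored; at least 3 colors are needed.
3 colors suffice: color a → {2, 3}; color b → {1, 4}; color c → {0}. Every edge joins two different colors.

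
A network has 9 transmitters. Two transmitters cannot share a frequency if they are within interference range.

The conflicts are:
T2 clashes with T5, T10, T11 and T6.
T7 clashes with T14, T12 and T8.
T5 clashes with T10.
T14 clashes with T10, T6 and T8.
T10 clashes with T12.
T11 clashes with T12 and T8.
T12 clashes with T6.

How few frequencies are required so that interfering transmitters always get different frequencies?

T2, T5, T10 are mutually in conflict, so at least 3 frequencies are needed.
A valid assignment using 3 frequencies: T2=2, T7=1, T5=3, T14=2, T10=1, T11=1, T12=2, T6=1, T8=3. No two conflicting transmitters share a frequency.

3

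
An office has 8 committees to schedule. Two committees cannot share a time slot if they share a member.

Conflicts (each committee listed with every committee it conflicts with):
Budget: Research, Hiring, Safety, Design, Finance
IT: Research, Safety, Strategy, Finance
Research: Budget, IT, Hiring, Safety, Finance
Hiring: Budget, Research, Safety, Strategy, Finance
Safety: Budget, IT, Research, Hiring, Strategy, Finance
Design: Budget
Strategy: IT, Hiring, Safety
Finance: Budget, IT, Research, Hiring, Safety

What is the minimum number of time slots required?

Budget, Research, Hiring, Safety, Finance all conflict with each other, so at least 5 time slots are needed.
Using 5 time slots: Budget=5, IT=3, Research=4, Hiring=3, Safety=1, Design=1, Strategy=2, Finance=2. No two conflicting committees share a time slot.

5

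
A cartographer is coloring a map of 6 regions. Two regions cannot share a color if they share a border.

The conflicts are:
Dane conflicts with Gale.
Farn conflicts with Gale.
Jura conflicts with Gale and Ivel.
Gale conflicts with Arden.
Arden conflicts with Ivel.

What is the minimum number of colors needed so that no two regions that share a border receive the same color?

2

Gale and Arden conflict, so at least 2 colors are needed.
2 colors suffice: color 1 → {Gale, Ivel}; color 2 → {Dane, Farn, Jura, Arden}. No two conflicting regions share a color.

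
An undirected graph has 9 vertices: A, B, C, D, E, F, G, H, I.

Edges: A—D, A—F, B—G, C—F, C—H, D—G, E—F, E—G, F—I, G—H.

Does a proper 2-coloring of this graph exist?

No

The cycle A-F-E-G-D-A has odd length 5, so it cannot be 2-colored; at least 3 colors are needed.
So 2 colors are not enough.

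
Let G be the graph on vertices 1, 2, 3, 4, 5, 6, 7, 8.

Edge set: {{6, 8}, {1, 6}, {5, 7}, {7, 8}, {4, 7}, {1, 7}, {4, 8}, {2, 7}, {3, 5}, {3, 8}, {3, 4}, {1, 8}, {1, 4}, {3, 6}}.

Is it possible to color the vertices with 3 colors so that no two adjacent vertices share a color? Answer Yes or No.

No

1, 4, 7, 8 are mutually adjacent (a clique of size 4), so at least 4 colors are needed.
So 3 colors are not enough.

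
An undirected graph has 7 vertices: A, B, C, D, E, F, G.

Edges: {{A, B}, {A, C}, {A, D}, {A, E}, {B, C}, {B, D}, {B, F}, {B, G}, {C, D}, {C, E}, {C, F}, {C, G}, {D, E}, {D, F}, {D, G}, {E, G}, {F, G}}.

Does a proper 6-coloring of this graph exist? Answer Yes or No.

Yes

The chromatic number is 5. B, C, D, F, G form a clique, so at least 5 colors are needed.
5 colors suffice: color 1 → {D}; color 2 → {C}; color 3 → {B, E}; color 4 → {A, G}; color 5 → {F}.
Since 6 ≥ 5, a proper 6-coloring certainly exists.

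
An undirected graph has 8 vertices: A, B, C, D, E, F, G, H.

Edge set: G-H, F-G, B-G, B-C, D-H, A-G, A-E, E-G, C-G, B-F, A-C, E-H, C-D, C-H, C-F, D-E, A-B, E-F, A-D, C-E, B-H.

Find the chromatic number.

4

A, C, D, E are mutually adjacent (a clique of size 4), so at least 4 colors are needed.
A valid assignment using 4 colors: A=yellow, B=green, C=red, D=blue, E=green, F=yellow, G=blue, H=yellow. No two adjacent vertices share a color.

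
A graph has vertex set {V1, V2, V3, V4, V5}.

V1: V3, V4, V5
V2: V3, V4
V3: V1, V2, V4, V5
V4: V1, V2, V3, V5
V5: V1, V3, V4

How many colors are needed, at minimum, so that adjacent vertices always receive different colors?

4

V1, V3, V4, V5 are pairwise adjacent (a clique of size 4), so at least 4 colors are needed.
4 colors suffice: color R → {V3}; color B → {V4}; color G → {V2, V5}; color Y → {V1}. No two adjacent vertices share a color.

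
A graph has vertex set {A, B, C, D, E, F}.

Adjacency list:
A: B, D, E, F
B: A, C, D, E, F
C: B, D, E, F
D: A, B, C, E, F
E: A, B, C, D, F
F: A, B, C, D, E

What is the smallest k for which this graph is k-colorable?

A, B, D, E, F form a clique, so at least 5 colors are needed.
5 colors suffice: color red → {F}; color blue → {E}; color green → {B}; color yellow → {D}; color purple → {A, C}. No two adjacent vertices share a color.

5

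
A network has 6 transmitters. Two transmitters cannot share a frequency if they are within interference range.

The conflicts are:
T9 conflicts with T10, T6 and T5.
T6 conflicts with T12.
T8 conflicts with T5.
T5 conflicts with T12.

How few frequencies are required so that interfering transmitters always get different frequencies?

T9 and T5 conflict, so at least 2 frequencies are needed.
A valid assignment using 2 frequencies: T9=1, T10=2, T6=2, T8=1, T5=2, T12=1. Every pair that conflicts lands in different frequencies.

2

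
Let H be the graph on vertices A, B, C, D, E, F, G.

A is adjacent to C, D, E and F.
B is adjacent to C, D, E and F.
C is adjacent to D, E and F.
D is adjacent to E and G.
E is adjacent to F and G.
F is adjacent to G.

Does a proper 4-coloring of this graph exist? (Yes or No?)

The chromatic number is 4. B, C, E, F form a clique, so at least 4 colors are needed.
4 colors suffice: A=yellow, B=yellow, C=green, D=blue, E=red, F=blue, G=green.
That is already a proper 4-coloring.

Yes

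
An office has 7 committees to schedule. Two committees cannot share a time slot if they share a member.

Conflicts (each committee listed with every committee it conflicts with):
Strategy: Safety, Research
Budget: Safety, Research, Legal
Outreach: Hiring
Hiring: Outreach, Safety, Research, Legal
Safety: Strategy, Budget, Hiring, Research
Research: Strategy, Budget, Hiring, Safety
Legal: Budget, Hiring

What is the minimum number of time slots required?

3

Hiring, Safety, Research all conflict with each other, so at least 3 time slots are needed.
3 time slots suffice: time slot 1 → {Outreach, Research, Legal}; time slot 2 → {Strategy, Budget, Hiring}; time slot 3 → {Safety}. Each listed conflict is separated.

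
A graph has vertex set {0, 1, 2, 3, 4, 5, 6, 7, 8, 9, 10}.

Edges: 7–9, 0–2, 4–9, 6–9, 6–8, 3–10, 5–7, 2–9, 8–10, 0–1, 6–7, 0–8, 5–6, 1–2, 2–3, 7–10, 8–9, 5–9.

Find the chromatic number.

5, 6, 7, 9 are mutually adjacent (a clique of size 4), so at least 4 colors are needed.
4 colors suffice: color a → {0, 9, 10}; color b → {2, 4, 7, 8}; color c → {1, 3, 6}; color d → {5}. Every edge joins two different colors.

4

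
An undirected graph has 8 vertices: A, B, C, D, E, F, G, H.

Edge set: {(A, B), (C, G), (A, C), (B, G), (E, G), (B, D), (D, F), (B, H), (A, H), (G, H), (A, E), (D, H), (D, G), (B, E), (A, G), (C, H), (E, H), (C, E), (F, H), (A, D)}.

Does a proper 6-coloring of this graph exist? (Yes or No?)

Yes

The chromatic number is 5. A, B, D, G, H are mutually adjacent (a clique of size 5), so at least 5 colors are needed.
A valid assignment using 5 colors: A=green, B=purple, C=purple, D=yellow, E=yellow, F=blue, G=blue, H=red.
Since 6 ≥ 5, a proper 6-coloring certainly exists.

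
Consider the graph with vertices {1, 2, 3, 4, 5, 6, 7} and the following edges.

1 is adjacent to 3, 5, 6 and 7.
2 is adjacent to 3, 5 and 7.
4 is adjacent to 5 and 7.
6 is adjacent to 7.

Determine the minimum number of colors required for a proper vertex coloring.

3

1, 6, 7 are mutually adjacent, so at least 3 colors are needed.
3 colors suffice: color red → {3, 5, 7}; color blue → {1, 2, 4}; color green → {6}. Every edge joins two different colors.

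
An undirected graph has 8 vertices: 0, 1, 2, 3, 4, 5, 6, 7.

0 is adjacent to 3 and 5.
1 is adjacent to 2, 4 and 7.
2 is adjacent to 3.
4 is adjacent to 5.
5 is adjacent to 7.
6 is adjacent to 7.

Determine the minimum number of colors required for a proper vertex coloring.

2

0 and 5 are adjacent, so at least 2 colors are needed.
2 colors suffice: color red → {1, 3, 5, 6}; color blue → {0, 2, 4, 7}. No two adjacent vertices share a color.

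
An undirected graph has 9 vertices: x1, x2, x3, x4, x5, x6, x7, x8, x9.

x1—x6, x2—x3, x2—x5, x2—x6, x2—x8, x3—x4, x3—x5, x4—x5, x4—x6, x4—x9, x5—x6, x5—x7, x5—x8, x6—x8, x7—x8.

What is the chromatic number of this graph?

x2, x5, x6, x8 form a clique, so at least 4 colors are needed.
4 colors suffice: x1=1, x2=3, x3=2, x4=3, x5=1, x6=2, x7=2, x8=4, x9=1. No two adjacent vertices share a color.

4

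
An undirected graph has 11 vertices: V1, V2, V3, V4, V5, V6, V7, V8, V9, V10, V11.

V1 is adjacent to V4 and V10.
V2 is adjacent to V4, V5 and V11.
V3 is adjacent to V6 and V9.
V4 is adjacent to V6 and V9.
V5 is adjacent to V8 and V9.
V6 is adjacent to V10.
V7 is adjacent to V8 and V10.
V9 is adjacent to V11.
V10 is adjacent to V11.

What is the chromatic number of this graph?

3

The cycle V6-V3-V9-V11-V10-V6 has odd length 5, so it cannot be 2-colored; at least 3 colors are needed.
One proper 3-coloring: V1=3, V2=1, V3=2, V4=2, V5=2, V6=3, V7=2, V8=1, V9=1, V10=1, V11=2. Every edge joins two different colors.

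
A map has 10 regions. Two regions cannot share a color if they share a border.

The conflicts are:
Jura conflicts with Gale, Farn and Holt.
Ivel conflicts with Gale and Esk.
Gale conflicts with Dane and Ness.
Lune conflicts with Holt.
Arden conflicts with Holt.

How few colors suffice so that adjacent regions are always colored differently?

2

Jura and Holt conflict, so at least 2 colors are needed.
2 colors suffice: Jura=2, Ivel=2, Gale=1, Lune=2, Farn=1, Dane=2, Ness=2, Arden=2, Esk=1, Holt=1. Each listed conflict is separated.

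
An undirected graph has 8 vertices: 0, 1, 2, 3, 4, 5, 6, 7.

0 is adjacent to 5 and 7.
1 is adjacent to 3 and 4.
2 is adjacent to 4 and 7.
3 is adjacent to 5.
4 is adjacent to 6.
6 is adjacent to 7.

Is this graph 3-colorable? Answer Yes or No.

The chromatic number is 3. The cycle 0-7-2-4-1-3-5-0 has odd length 7, so it cannot be 2-colored; at least 3 colors are needed.
3 colors suffice: color red → {3, 4, 7}; color blue → {0, 1, 2, 6}; color green → {5}.
That is already a proper 3-coloring.

Yes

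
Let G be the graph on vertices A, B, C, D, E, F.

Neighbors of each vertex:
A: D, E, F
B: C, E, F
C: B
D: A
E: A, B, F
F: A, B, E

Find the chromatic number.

3

B, E, F form a triangle, so at least 3 colors are needed.
3 colors suffice: color red → {A, B}; color blue → {C, D, F}; color green → {E}. No two adjacent vertices share a color.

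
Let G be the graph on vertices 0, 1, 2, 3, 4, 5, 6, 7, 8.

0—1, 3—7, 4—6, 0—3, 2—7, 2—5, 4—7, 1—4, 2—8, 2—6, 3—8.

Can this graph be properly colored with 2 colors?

No

The cycle 4-7-3-0-1-4 has odd length 5, so it cannot be 2-colored; at least 3 colors are needed.
So 2 colors are not enough.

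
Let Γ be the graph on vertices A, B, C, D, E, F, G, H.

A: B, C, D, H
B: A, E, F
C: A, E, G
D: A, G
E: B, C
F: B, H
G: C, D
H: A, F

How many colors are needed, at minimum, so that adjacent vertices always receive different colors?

A and B are adjacent, so at least 2 colors are needed.
One proper 2-coloring: A=red, B=blue, C=blue, D=blue, E=red, F=red, G=red, H=blue. Each edge has distinct colors on its endpoints.

2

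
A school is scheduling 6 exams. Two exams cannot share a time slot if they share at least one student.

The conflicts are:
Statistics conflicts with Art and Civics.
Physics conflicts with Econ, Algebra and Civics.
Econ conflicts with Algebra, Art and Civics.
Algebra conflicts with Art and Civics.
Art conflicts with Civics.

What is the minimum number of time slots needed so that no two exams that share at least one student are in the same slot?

Physics, Econ, Algebra, Civics pairwise conflict, so at least 4 time slots are needed.
Using 4 time slots: Statistics=2, Physics=3, Econ=4, Algebra=2, Art=3, Civics=1. No two conflicting exams share a time slot.

4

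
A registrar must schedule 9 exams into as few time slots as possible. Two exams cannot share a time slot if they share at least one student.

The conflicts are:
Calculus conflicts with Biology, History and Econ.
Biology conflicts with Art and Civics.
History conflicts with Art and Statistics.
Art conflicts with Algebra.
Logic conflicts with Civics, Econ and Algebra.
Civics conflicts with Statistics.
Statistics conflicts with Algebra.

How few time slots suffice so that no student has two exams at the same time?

3

The cycle Civics-Biology-Calculus-History-Statistics-Civics has odd length 5, so it cannot be 2-colored; at least 3 time slots are needed.
3 time slots suffice: time slot 1 → {Calculus, Art, Logic, Statistics}; time slot 2 → {Biology, History, Econ, Algebra}; time slot 3 → {Civics}. Each listed conflict is separated.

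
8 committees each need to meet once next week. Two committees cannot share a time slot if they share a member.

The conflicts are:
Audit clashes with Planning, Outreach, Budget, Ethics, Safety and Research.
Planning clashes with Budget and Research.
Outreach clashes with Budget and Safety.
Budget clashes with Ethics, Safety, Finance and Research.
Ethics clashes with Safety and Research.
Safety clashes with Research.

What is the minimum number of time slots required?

Audit, Budget, Ethics, Safety, Research all conflict with each other, so at least 5 time slots are needed.
5 time slots suffice: Audit=2, Planning=4, Outreach=3, Budget=1, Ethics=5, Safety=4, Finance=2, Research=3. Every pair that conflicts lands in different time slots.

5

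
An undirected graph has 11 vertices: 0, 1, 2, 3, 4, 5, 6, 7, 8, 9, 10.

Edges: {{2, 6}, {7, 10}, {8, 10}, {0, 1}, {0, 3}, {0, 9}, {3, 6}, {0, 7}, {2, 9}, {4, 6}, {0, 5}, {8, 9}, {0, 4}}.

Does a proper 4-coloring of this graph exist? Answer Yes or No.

Yes

The chromatic number is 3. The cycle 9-0-3-6-2-9 has odd length 5, so it cannot be 2-colored; at least 3 colors are needed.
3 colors suffice: color red → {0, 6, 8}; color blue → {1, 3, 4, 5, 7, 9}; color green → {2, 10}.
Since 4 ≥ 3, a proper 4-coloring certainly exists.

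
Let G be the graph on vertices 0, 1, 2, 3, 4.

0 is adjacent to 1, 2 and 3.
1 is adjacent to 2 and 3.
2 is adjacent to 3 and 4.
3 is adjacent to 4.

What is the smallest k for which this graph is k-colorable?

4

0, 1, 2, 3 form a clique, so at least 4 colors are needed.
One proper 4-coloring: 0=c, 1=d, 2=b, 3=a, 4=c. No two adjacent vertices share a color.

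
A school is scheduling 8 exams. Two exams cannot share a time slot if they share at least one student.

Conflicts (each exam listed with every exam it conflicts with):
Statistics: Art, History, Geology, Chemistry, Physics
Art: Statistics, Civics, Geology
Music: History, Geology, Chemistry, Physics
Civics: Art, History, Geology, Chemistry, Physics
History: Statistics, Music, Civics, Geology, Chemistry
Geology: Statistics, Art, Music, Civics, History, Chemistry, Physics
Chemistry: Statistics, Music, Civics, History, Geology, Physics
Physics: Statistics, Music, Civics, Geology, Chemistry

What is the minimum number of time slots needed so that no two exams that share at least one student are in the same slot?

4

Civics, Geology, Chemistry, Physics all conflict with each other, so at least 4 time slots are needed.
Using 4 time slots: Statistics=3, Art=2, Music=3, Civics=3, History=4, Geology=1, Chemistry=2, Physics=4. No two conflicting exams share a time slot.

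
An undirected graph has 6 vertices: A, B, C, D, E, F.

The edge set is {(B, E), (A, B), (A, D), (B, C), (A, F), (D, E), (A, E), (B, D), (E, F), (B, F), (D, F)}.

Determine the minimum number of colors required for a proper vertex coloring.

A, B, D, E, F are mutually adjacent (a clique of size 5), so at least 5 colors are needed.
5 colors suffice: color 1 → {B}; color 2 → {C, F}; color 3 → {A}; color 4 → {E}; color 5 → {D}. No two adjacent vertices share a color.

5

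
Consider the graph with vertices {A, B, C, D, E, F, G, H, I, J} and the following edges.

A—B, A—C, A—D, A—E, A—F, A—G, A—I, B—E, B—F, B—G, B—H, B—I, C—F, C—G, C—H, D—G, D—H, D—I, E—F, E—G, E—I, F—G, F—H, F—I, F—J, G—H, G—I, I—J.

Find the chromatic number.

A, B, E, F, G, I are mutually adjacent (a clique of size 6), so at least 6 colors are needed.
6 colors suffice: color 1 → {D, F}; color 2 → {G, J}; color 3 → {H, I}; color 4 → {A}; color 5 → {B, C}; color 6 → {E}. Each edge has distinct colors on its endpoints.

6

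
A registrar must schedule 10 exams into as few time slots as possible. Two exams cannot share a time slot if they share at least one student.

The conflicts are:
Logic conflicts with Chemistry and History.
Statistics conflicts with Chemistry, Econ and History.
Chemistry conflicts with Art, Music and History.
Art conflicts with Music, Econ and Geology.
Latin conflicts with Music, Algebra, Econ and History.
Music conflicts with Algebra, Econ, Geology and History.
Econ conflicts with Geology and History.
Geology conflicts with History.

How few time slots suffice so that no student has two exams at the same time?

Latin, Music, Econ, History all conflict with each other, so at least 4 time slots are needed.
4 time slots suffice: Logic=2, Statistics=2, Chemistry=3, Art=1, Latin=4, Music=2, Algebra=1, Econ=3, Geology=4, History=1. No two conflicting exams share a time slot.

4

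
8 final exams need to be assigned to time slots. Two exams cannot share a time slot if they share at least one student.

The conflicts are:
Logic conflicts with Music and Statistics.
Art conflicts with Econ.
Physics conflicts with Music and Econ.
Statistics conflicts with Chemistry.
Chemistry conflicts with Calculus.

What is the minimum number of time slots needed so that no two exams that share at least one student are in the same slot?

Logic and Statistics conflict, so at least 2 time slots are needed.
2 time slots suffice: Logic=2, Art=2, Physics=2, Music=1, Statistics=1, Econ=1, Chemistry=2, Calculus=1. Every pair that conflicts lands in different time slots.

2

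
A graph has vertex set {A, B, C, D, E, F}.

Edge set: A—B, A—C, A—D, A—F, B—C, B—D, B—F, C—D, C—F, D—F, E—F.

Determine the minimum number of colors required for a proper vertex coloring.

A, B, C, D, F are mutually adjacent (a clique of size 5), so at least 5 colors are needed.
5 colors suffice: A=2, B=4, C=5, D=3, E=2, F=1. Each edge has distinct colors on its endpoints.

5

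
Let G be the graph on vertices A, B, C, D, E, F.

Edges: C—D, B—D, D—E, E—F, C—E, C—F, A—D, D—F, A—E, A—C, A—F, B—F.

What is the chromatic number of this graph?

A, C, D, E, F are mutually adjacent (a clique of size 5), so at least 5 colors are needed.
A valid assignment using 5 colors: A=5, B=3, C=3, D=2, E=4, F=1. No two adjacent vertices share a color.

5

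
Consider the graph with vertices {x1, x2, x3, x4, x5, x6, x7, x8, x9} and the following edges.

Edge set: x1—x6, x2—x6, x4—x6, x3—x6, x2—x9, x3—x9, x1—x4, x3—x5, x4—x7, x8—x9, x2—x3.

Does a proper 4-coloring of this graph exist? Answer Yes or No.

The chromatic number is 3. x1, x4, x6 are pairwise adjacent, so at least 3 colors are needed.
3 colors suffice: color R → {x5, x6, x7, x9}; color B → {x3, x4, x8}; color G → {x1, x2}.
Since 4 ≥ 3, a proper 4-coloring certainly exists.

Yes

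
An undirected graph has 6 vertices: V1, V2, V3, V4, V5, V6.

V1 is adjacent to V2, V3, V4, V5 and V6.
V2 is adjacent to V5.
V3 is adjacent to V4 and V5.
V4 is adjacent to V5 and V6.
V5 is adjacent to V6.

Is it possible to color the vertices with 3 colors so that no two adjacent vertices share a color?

V1, V3, V4, V5 are pairwise adjacent (a clique of size 4), so at least 4 colors are needed.
So 3 colors are not enough.

No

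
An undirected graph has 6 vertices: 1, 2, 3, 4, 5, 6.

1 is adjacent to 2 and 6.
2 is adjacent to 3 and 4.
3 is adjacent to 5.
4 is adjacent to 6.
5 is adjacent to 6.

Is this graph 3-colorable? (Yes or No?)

The chromatic number is 3. The cycle 4-6-5-3-2-4 has odd length 5, so it cannot be 2-colored; at least 3 colors are needed.
3 colors suffice: color a → {2, 6}; color b → {1, 4, 5}; color c → {3}.
That is already a proper 3-coloring.

Yes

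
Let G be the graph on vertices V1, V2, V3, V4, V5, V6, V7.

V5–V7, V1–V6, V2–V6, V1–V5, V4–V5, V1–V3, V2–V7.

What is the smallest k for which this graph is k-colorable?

3

The cycle V2-V7-V5-V1-V6-V2 has odd length 5, so it cannot be 2-colored; at least 3 colors are needed.
3 colors suffice: color 1 → {V1, V4, V7}; color 2 → {V3, V5, V6}; color 3 → {V2}. Each edge has distinct colors on its endpoints.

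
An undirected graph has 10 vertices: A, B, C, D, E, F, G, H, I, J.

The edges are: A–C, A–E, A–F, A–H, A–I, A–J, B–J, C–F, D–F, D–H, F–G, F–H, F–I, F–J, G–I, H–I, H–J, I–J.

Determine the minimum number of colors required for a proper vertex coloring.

A, F, H, I, J are pairwise adjacent (a clique of size 5), so at least 5 colors are needed.
A valid assignment using 5 colors: A=2, B=1, C=3, D=2, E=1, F=1, G=2, H=5, I=4, J=3. Every edge joins two different colors.

5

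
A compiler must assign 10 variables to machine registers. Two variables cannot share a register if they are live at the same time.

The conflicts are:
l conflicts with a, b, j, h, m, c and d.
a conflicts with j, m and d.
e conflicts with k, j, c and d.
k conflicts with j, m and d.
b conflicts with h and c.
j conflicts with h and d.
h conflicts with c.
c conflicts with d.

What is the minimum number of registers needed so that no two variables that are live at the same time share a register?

l, b, h, c all conflict with each other, so at least 4 registers are needed.
4 registers suffice: l=1, a=4, e=1, k=4, b=4, j=3, h=2, m=2, c=3, d=2. No two conflicting variables share a register.

4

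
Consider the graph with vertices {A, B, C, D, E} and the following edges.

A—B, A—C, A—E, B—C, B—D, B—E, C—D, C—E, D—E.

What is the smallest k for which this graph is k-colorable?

4

B, C, D, E form a clique, so at least 4 colors are needed.
A valid assignment using 4 colors: A=yellow, B=green, C=blue, D=yellow, E=red. Every edge joins two different colors.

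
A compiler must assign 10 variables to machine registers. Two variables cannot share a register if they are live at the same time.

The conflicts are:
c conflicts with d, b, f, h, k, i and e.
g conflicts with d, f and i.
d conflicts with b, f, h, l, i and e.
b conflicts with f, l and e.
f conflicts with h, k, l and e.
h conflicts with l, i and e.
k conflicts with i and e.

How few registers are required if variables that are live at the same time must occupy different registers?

c, d, b, f, e pairwise conflict, so at least 5 registers are needed.
5 registers suffice: register 1 → {d, k}; register 2 → {f, i}; register 3 → {c, g, l}; register 4 → {b, h}; register 5 → {e}. Every pair that conflicts lands in different registers.

5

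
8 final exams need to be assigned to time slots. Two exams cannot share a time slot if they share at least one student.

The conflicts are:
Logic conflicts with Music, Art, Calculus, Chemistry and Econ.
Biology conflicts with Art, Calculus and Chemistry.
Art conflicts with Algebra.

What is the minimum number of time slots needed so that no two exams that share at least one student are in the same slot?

Logic and Calculus conflict, so at least 2 time slots are needed.
Using 2 time slots: Logic=1, Music=2, Biology=1, Art=2, Calculus=2, Algebra=1, Chemistry=2, Econ=2. Each listed conflict is separated.

2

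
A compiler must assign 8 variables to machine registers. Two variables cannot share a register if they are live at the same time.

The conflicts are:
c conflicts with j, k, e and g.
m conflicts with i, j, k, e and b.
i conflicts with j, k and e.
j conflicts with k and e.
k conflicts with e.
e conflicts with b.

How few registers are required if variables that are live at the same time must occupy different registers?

5

m, i, j, k, e are mutually in conflict, so at least 5 registers are needed.
A valid assignment using 5 registers: c=2, m=2, i=5, j=4, k=3, e=1, g=1, b=3. Every pair that conflicts lands in different registers.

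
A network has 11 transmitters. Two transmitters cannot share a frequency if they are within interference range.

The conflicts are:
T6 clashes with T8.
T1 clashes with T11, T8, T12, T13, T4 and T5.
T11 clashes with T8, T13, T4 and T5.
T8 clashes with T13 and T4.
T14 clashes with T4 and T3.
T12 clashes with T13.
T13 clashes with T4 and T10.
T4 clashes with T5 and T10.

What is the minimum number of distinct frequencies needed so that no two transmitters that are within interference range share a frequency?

5

T1, T11, T8, T13, T4 pairwise conflict, so at least 5 frequencies are needed.
A valid assignment using 5 frequencies: T6=1, T1=3, T11=5, T8=4, T14=2, T12=1, T13=2, T4=1, T3=1, T5=2, T10=3. Every pair that conflicts lands in different frequencies.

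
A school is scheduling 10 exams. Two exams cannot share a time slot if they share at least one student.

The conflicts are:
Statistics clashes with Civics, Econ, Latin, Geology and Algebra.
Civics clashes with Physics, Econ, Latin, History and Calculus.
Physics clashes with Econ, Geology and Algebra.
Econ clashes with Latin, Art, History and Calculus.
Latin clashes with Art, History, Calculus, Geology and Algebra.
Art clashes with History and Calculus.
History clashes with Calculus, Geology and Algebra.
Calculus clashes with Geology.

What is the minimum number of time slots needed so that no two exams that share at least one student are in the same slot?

5

Econ, Latin, Art, History, Calculus pairwise conflict, so at least 5 time slots are needed.
A valid assignment using 5 time slots: Statistics=2, Civics=5, Physics=1, Econ=3, Latin=1, Art=5, History=2, Calculus=4, Geology=3, Algebra=3. Every pair that conflicts lands in different time slots.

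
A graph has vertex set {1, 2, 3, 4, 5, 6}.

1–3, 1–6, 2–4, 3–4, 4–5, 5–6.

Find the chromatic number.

The cycle 1-3-4-5-6-1 has odd length 5, so it cannot be 2-colored; at least 3 colors are needed.
3 colors suffice: 1=red, 2=blue, 3=blue, 4=red, 5=blue, 6=green. No two adjacent vertices share a color.

3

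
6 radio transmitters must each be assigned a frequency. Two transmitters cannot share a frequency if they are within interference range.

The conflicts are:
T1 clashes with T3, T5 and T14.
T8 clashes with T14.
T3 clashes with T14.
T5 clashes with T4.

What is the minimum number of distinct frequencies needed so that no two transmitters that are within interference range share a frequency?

3

T1, T3, T14 are mutually in conflict, so at least 3 frequencies are needed.
3 frequencies suffice: T1=2, T8=2, T3=3, T5=1, T4=2, T14=1. Every pair that conflicts lands in different frequencies.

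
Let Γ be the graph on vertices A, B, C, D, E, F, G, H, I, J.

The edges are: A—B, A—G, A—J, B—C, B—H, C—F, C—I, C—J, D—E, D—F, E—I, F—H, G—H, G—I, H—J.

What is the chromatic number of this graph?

3

The cycle G-H-F-C-I-G has odd length 5, so it cannot be 2-colored; at least 3 colors are needed.
3 colors suffice: A=1, B=2, C=1, D=1, E=2, F=2, G=2, H=1, I=3, J=2. Each edge has distinct colors on its endpoints.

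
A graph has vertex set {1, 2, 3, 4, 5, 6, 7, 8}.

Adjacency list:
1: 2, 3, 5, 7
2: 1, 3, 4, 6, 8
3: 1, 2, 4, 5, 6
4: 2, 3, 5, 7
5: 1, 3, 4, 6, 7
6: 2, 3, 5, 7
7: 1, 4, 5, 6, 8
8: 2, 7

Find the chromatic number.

1, 3, 5 are mutually adjacent, so at least 3 colors are needed.
One proper 3-coloring: 1=c, 2=a, 3=b, 4=c, 5=a, 6=c, 7=b, 8=c. Each edge has distinct colors on its endpoints.

3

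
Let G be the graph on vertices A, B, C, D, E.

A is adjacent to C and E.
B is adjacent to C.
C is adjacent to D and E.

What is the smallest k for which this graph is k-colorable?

A, C, E form a triangle, so at least 3 colors are needed.
One proper 3-coloring: A=green, B=blue, C=red, D=blue, E=blue. No two adjacent vertices share a color.

3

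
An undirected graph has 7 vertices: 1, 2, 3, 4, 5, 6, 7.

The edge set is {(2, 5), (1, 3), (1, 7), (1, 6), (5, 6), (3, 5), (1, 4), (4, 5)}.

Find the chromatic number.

4 and 5 are adjacent, so at least 2 colors are needed.
2 colors suffice: color red → {1, 5}; color blue → {2, 3, 4, 6, 7}. Each edge has distinct colors on its endpoints.

2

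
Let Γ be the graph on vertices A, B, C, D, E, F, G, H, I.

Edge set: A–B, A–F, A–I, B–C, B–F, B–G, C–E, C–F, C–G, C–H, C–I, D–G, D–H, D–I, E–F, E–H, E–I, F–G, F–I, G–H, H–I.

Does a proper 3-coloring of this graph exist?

No

B, C, F, G are mutually adjacent (a clique of size 4), so at least 4 colors are needed.
So 3 colors are not enough.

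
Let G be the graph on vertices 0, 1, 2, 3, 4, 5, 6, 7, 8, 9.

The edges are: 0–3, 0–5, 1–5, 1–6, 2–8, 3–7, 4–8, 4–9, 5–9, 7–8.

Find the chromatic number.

3

The cycle 0-3-7-8-4-9-5-0 has odd length 7, so it cannot be 2-colored; at least 3 colors are needed.
A valid assignment using 3 colors: 0=blue, 1=blue, 2=blue, 3=red, 4=green, 5=red, 6=red, 7=blue, 8=red, 9=blue. Every edge joins two different colors.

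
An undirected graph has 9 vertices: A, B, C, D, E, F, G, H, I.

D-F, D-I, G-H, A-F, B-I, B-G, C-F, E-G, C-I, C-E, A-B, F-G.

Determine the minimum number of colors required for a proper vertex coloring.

The cycle I-B-A-F-D-I has odd length 5, so it cannot be 2-colored; at least 3 colors are needed.
One proper 3-coloring: A=2, B=3, C=2, D=2, E=1, F=1, G=2, H=1, I=1. Every edge joins two different colors.

3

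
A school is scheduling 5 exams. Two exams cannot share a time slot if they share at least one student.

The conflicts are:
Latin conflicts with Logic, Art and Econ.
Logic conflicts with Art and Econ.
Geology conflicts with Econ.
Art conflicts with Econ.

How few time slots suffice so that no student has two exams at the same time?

4

Latin, Logic, Art, Econ are mutually in conflict, so at least 4 time slots are needed.
A valid assignment using 4 time slots: Latin=4, Logic=3, Geology=2, Art=2, Econ=1. No two conflicting exams share a time slot.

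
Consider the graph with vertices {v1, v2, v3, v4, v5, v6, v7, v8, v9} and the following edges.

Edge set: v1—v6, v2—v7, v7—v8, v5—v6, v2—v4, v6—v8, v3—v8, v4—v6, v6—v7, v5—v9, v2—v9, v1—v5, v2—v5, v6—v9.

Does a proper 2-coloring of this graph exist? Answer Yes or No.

v1, v5, v6 form a triangle, so at least 3 colors are needed.
So 2 colors are not enough.

No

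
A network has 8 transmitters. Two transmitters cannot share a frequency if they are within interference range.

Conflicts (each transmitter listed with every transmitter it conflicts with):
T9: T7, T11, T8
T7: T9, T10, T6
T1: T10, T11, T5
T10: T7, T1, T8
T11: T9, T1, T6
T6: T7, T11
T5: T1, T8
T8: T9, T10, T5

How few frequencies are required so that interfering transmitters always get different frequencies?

The cycle T11-T1-T5-T8-T9-T11 has odd length 5, so it cannot be 2-colored; at least 3 frequencies are needed.
Using 3 frequencies: T9=3, T7=1, T1=1, T10=2, T11=2, T6=3, T5=2, T8=1. Each listed conflict is separated.

3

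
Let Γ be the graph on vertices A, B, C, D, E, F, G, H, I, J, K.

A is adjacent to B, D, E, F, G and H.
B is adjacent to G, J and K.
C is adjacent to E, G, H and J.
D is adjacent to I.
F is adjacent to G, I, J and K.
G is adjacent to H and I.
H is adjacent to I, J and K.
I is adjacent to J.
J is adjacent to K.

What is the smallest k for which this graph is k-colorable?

G, H, I are pairwise adjacent, so at least 3 colors are needed.
One proper 3-coloring: A=2, B=1, C=2, D=1, E=1, F=1, G=3, H=1, I=2, J=3, K=2. Every edge joins two different colors.

3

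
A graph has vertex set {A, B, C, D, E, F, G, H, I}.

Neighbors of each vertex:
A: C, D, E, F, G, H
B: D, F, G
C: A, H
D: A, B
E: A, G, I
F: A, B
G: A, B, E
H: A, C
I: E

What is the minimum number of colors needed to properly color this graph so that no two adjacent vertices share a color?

A, C, H are mutually adjacent, so at least 3 colors are needed.
3 colors suffice: A=1, B=1, C=2, D=2, E=3, F=2, G=2, H=3, I=1. No two adjacent vertices share a color.

3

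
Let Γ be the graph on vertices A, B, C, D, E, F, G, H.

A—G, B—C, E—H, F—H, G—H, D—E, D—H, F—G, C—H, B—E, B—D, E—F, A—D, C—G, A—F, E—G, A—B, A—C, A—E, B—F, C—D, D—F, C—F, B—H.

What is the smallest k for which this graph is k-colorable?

5

B, C, D, F, H are mutually adjacent (a clique of size 5), so at least 5 colors are needed.
One proper 5-coloring: A=yellow, B=blue, C=purple, D=green, E=purple, F=red, G=blue, H=yellow. No two adjacent vertices share a color.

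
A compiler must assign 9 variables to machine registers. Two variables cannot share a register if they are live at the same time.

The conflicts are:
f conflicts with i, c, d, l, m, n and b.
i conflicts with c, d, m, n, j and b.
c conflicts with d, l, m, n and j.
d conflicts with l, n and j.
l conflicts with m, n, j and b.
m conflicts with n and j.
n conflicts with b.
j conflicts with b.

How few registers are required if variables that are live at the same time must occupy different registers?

f, i, c, d, n are mutually in conflict, so at least 5 registers are needed.
5 registers suffice: register 1 → {i, l}; register 2 → {f, j}; register 3 → {c, b}; register 4 → {n}; register 5 → {d, m}. Every pair that conflicts lands in different registers.

5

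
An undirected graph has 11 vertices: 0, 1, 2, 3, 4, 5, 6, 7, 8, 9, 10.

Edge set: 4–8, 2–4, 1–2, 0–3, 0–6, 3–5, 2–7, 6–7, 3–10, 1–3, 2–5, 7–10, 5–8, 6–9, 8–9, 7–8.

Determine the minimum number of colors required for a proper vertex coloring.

3

The cycle 7-10-3-5-8-7 has odd length 5, so it cannot be 2-colored; at least 3 colors are needed.
3 colors suffice: color a → {2, 3, 6, 8}; color b → {0, 1, 4, 5, 7, 9}; color c → {10}. Each edge has distinct colors on its endpoints.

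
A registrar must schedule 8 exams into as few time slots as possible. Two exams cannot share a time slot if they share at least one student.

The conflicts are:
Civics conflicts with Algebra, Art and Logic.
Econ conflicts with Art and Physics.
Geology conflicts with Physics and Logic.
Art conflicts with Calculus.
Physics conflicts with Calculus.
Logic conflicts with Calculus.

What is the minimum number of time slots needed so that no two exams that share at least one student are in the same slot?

2

Civics and Logic conflict, so at least 2 time slots are needed.
Using 2 time slots: Civics=1, Econ=1, Geology=1, Algebra=2, Art=2, Physics=2, Logic=2, Calculus=1. Each listed conflict is separated.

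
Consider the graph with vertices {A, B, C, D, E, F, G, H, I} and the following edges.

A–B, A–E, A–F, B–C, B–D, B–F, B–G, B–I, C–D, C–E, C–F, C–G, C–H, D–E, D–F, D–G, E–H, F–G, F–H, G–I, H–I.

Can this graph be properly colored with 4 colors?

No

B, C, D, F, G are pairwise adjacent (a clique of size 5), so at least 5 colors are needed.
So 4 colors are not enough.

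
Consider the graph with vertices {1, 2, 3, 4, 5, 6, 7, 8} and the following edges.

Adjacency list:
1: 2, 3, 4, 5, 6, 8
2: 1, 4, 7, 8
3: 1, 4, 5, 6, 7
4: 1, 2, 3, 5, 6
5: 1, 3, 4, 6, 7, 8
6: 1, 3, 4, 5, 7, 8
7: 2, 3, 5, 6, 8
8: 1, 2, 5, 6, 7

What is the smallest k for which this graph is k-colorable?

1, 3, 4, 5, 6 are pairwise adjacent (a clique of size 5), so at least 5 colors are needed.
A valid assignment using 5 colors: 1=c, 2=a, 3=d, 4=e, 5=a, 6=b, 7=c, 8=d. Each edge has distinct colors on its endpoints.

5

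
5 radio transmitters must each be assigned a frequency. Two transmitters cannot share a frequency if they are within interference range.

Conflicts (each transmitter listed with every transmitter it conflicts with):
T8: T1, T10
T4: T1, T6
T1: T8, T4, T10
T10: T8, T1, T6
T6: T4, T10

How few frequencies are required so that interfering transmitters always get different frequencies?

3

T8, T1, T10 are mutually in conflict, so at least 3 frequencies are needed.
Using 3 frequencies: T8=3, T4=2, T1=1, T10=2, T6=1. Each listed conflict is separated.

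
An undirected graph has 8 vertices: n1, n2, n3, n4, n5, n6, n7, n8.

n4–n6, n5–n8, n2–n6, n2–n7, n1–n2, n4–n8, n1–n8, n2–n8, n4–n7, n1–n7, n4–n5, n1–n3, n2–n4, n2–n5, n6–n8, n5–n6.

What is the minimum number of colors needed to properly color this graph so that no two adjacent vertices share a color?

n2, n4, n5, n6, n8 form a clique, so at least 5 colors are needed.
5 colors suffice: color 1 → {n2, n3}; color 2 → {n7, n8}; color 3 → {n1, n4}; color 4 → {n5}; color 5 → {n6}. No two adjacent vertices share a color.

5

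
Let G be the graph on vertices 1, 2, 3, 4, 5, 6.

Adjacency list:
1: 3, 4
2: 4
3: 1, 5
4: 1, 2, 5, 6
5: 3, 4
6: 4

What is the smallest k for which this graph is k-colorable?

1 and 4 are adjacent, so at least 2 colors are needed.
2 colors suffice: color red → {3, 4}; color blue → {1, 2, 5, 6}. No two adjacent vertices share a color.

2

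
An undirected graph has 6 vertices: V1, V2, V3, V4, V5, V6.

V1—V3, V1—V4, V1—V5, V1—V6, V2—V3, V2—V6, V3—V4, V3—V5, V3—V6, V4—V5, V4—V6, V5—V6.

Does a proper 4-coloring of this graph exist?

No

V1, V3, V4, V5, V6 are mutually adjacent (a clique of size 5), so at least 5 colors are needed.
So 4 colors are not enough.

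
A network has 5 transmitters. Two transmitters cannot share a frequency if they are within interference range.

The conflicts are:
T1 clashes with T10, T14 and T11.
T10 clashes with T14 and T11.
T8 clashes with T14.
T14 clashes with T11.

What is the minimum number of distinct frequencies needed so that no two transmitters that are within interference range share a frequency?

4

T1, T10, T14, T11 pairwise conflict, so at least 4 frequencies are needed.
Using 4 frequencies: T1=2, T10=4, T8=2, T14=1, T11=3. Every pair that conflicts lands in different frequencies.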